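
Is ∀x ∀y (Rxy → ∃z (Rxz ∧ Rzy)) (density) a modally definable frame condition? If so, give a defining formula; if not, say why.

Yes, by □□q → □q

This is a Sahlqvist condition; the C4 axiom □□q → □q defines it.
Suppose □□q→□q is valid. Take Rxy and set V(q)={w : xR²w}. Then □□q at x, so □q at x, so q at y, i.e. ∃z(Rxz∧Rzy).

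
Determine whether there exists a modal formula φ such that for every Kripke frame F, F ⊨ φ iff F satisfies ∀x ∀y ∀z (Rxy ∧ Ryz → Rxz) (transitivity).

Definable; □q → □□q defines it

The condition is transitivity. A defining modal formula is □q → □□q.
Suppose □q→□□q is valid. Take Rxy, Ryz and set V(q)={w : Rxw}. Then □q at x, so □□q at x, so □q at y, so q at z, i.e. Rxz.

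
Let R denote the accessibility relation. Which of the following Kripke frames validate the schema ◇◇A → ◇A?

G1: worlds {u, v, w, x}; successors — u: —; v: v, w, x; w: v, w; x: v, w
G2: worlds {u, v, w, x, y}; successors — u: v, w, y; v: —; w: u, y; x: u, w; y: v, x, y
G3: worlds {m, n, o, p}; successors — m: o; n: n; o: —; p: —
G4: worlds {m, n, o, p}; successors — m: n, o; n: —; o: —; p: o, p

The schema corresponds to transitivity: ∀x ∀y ∀z (Rxy ∧ Ryz → Rxz).
G1: fails — Rwv and Rvx but not Rwx.
G2: fails — Rxw and Rwy but not Rxy.
G3: satisfies the condition.
G4: satisfies the condition.

G3, G4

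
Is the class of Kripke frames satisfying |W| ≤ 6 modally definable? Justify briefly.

Not definable by any modal formula

Any modally definable frame class is closed under disjoint unions.
Any modal formula valid on each of 7 disjoint one-world frames is valid on their disjoint union (validity is preserved under disjoint unions). Each one-world frame has |W|=1≤6, but the union has |W|=7.
Hence having at most 6 worlds is not modally definable.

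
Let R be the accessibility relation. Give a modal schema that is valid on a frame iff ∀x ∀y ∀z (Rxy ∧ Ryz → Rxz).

The condition is transitivity. The 4 schema □s → □□s defines it.
Suppose □s→□□s is valid. Take Rxy, Ryz and set V(s)={w : Rxw}. Then □s at x, so □□s at x, so □s at y, so s at z, i.e. Rxz.

□s → □□s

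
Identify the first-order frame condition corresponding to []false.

Emptiness of R

This is the Ver axiom.
Its frame correspondent is emptiness of R — forall x forall y ~Rxy.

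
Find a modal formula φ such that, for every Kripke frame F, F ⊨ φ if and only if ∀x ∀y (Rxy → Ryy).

□(□r → r)

This is shift-reflexivity; the standard corresponding axiom is T□: □(□r → r).
Suppose □(□r→r) is valid. Take Rxy and set V(r)={w : Ryw}. Then at y, □r holds; since □(□r→r) at x, □r→r at y, so r at y, i.e. Ryy.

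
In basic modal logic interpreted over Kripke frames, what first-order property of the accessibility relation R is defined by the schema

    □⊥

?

This is the Ver axiom.
It corresponds to emptiness of R: ∀x ∀y ¬Rxy.

emptiness of R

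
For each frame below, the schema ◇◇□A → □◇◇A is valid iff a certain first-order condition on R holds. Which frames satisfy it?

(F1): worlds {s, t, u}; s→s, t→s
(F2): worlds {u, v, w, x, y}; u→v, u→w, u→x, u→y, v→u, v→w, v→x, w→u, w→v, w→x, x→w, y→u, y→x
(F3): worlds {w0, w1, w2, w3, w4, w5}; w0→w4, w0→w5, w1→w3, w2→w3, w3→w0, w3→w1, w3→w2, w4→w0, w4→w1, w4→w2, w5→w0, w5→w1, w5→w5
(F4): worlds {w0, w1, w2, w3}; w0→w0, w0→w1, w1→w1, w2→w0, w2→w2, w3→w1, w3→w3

(F1), (F4)

This is the axiom for a generalized confluence (Geach) condition; its first-order frame correspondent is ∀x ∀y ∀z ((xR²y ∧ xRz) → ∃w (yRw ∧ zR²w)).
(F1): satisfies the condition.
(F2): fails — uR²x, uRx but no t with xRt and xR²t.
(F3): fails — w5R²w0, w5Rw1 but no w with w0Rw and w1R²w.
(F4): satisfies the condition.
Valid on: (F1), (F4).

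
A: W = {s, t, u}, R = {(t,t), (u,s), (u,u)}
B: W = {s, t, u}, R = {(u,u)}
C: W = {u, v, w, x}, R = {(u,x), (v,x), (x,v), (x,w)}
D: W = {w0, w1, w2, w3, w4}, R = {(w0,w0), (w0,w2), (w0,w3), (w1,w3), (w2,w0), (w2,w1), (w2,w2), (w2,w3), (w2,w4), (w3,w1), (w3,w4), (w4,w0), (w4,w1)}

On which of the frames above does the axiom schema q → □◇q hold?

B

The schema corresponds to symmetry: ∀x ∀y (Rxy → Ryx).
A: fails — Rus but not Rsu.
B: condition met.
C: fails — Rxw but not Rwx.
D: fails — Rw2w4 but not Rw4w2.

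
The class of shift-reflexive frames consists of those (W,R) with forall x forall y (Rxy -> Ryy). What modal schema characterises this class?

A defining formula is □(□q → q) (the T□ axiom).
Suppose □(□q→q) is valid. Take Rxy and set V(q)={w : Ryw}. Then at y, □q holds; since □(□q→q) at x, □q→q at y, so q at y, i.e. Ryy.

□(□q → q)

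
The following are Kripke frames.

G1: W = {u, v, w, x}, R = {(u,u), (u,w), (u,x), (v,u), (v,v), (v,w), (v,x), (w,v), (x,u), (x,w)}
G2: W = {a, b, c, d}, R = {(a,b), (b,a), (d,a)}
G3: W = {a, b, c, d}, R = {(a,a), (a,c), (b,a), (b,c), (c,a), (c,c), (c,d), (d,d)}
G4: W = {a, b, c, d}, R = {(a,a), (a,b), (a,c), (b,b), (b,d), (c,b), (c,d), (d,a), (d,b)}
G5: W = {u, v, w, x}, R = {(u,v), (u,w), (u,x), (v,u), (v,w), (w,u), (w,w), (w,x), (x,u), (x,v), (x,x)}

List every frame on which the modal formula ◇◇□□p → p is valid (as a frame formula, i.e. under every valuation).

Frame correspondent (Sahlqvist): ∀x ∀y (xR²y → ∃w (yR²w ∧ x = w)) — i.e. a generalized confluence (Geach) condition.
G1: ✓.
G2: fails — dR²b but no w with bR²w and d=w.
G3: fails — aR²d but no w with dR²w and a=w.
G4: fails — cR²b but no w with bR²w and c=w.
G5: ✓.
Valid on: G1, G5.

G1, G5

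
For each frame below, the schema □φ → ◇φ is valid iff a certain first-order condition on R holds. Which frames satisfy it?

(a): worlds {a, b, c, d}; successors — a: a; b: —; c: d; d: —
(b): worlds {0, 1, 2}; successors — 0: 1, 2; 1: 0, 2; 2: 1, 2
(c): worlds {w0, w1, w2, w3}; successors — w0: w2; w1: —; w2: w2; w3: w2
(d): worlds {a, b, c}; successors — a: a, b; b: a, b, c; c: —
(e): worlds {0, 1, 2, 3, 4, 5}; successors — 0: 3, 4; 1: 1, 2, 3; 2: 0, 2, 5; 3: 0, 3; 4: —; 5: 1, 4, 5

Frame correspondent (Sahlqvist): ∀x ∃y Rxy — i.e. seriality.
(a): fails — world b has no successor.
(b): satisfies the condition.
(c): fails — world w1 has no successor.
(d): fails — world c has no successor.
(e): fails — world 4 has no successor.
Valid on: (b).

(b)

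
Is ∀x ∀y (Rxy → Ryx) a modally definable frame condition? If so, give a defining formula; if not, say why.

The condition is symmetry. A defining modal formula is r → □◇r.
Suppose r→□◇r is valid. Take Rxy and set V(r)={x}. Then r at x, so □◇r at x, so ◇r at y, so some z with Ryz has r; z=x, i.e. Ryx.

Definable; r → □◇r defines it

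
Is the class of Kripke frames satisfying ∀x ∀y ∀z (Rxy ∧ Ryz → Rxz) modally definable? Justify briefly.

Yes, by □q → □□q

Yes: it is transitivity, defined by the 4 schema □q → □□q.
Suppose □q→□□q is valid. Take Rxy, Ryz and set V(q)={w : Rxw}. Then □q at x, so □□q at x, so □q at y, so q at z, i.e. Rxz.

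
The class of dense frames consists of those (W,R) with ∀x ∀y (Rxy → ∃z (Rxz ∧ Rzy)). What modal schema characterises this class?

This is density; the standard corresponding axiom is C4: □□s → □s.
Suppose □□s→□s is valid. Take Rxy and set V(s)={w : xR²w}. Then □□s at x, so □s at x, so s at y, i.e. ∃z(Rxz∧Rzy).

□□s → □s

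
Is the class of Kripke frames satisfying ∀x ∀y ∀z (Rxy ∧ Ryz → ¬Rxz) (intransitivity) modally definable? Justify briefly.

Modal frame validity is preserved under surjective bounded morphisms.
The 5-cycle (worlds a,b,c,d,e with a→b→c→d→e→a) is intransitive. Mapping every world to a single reflexive point • is a surjective bounded morphism; the reflexive point is not intransitive (R••∧R•• but R••).
So no modal formula (or set of formulas) defines exactly the intransitive frames.

Not modally definable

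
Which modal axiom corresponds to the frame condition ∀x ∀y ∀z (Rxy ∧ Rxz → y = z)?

◇ψ → □ψ

The condition is partial functionality. The CD schema ◇ψ → □ψ defines it.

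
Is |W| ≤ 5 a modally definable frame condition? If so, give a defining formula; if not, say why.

Any modally definable frame class is closed under disjoint unions.
Any modal formula valid on each of 6 disjoint one-world frames is valid on their disjoint union (validity is preserved under disjoint unions). Each one-world frame has |W|=1≤5, but the union has |W|=6.
So the class is not modally definable.

Not modally definable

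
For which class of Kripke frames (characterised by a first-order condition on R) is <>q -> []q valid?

Suppose ◇q→□q is valid. Take Rxy, Rxz and set V(q)={y}. Then ◇q at x, so □q at x, so q at z, i.e. z=y.

partial functionality: forall x forall y forall z (Rxy & Rxz -> y = z)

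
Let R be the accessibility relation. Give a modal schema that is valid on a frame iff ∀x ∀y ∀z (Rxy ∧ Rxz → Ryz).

◇ψ → □◇ψ

A defining formula is ◇ψ → □◇ψ (the 5 axiom).
Suppose ◇ψ→□◇ψ is valid. Take Rxy, Rxz and set V(ψ)={y}. Then ◇ψ at x, so □◇ψ at x, so ◇ψ at z, so some w with Rzw has ψ; w=y, i.e. Rzy. By symmetry of the argument, Ryz.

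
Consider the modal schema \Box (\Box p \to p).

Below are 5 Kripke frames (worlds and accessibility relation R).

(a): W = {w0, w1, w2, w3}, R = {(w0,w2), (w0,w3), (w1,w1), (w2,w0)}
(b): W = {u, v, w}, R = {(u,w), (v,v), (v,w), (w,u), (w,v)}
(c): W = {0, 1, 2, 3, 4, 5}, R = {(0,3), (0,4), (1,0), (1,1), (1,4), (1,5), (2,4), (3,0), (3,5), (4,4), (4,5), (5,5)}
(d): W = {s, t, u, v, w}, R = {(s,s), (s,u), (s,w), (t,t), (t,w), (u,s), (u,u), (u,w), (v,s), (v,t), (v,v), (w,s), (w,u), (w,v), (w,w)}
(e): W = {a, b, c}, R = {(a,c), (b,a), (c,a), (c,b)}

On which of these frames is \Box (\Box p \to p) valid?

This is the axiom for shift-reflexivity; its first-order frame correspondent is \forall x \forall y (Rxy \to Ryy).
(a): fails — Rw0w2 but not Rw2w2.
(b): fails — Rwu but not Ruu.
(c): fails — R10 but not R00.
(d): holds.
(e): fails — Rac but not Rcc.
Valid on: (d).

(d)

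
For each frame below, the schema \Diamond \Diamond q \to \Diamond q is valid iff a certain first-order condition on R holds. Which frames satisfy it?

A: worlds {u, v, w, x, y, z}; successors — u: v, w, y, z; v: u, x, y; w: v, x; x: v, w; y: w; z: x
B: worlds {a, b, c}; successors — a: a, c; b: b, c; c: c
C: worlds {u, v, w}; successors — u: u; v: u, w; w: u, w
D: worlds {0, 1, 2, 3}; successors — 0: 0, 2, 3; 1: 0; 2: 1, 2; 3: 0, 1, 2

This is the axiom for transitivity; its first-order frame correspondent is \forall x \forall y \forall z (Rxy \wedge Ryz \to Rxz).
A: fails — Ruv and Rvu but not Ruu.
B: satisfies the condition.
C: satisfies the condition.
D: fails — R10 and R02 but not R12.
Valid on: B, C.

B, C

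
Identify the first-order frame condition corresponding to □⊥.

This is the Ver axiom.
It corresponds to emptiness of R: ∀x ∀y ¬Rxy.

emptiness of R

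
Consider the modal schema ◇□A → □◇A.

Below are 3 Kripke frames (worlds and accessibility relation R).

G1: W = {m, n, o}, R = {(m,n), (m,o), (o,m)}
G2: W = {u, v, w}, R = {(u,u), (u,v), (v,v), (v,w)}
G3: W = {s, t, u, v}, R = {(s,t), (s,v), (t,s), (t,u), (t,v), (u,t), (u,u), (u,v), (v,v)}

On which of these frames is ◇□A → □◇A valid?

This is the axiom for convergence; its first-order frame correspondent is ∀x ∀y ∀z (Rxy ∧ Rxz → ∃w (Ryw ∧ Rzw)).
G1: fails — Rmo and Rmn but o and n have no common successor.
G2: fails — Rvw and Rvw but w and w have no common successor.
G3: condition met.
Valid on: G3.

G3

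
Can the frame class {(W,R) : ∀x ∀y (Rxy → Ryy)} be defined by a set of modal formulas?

This is a Sahlqvist condition; the T□ axiom □(□q → q) defines it.
Suppose □(□q→q) is valid. Take Rxy and set V(q)={w : Ryw}. Then at y, □q holds; since □(□q→q) at x, □q→q at y, so q at y, i.e. Ryy.

Yes, by □(□q → q)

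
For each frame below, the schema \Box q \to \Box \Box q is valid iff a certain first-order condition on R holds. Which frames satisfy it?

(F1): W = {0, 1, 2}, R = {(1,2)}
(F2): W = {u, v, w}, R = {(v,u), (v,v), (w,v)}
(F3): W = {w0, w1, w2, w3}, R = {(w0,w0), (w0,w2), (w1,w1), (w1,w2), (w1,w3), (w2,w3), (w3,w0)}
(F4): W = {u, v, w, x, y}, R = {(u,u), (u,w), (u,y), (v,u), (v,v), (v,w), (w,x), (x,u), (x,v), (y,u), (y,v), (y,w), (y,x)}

(F1)

Frame correspondent (Sahlqvist): \forall x \forall y \forall z (Rxy \wedge Ryz \to Rxz) — i.e. transitivity.
(F1): condition met.
(F2): fails — Rwv and Rvu but not Rwu.
(F3): fails — Rw1w3 and Rw3w0 but not Rw1w0.
(F4): fails — Ruw and Rwx but not Rux.
Valid on: (F1).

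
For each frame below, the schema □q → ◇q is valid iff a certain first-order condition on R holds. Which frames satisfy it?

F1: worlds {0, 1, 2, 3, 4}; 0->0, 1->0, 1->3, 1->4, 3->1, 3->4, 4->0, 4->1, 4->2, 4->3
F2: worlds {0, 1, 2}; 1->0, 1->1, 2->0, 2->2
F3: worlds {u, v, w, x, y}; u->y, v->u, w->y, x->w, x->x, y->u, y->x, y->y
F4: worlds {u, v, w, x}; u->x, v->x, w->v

F3

This is the axiom for seriality; its first-order frame correspondent is ∀x ∃y Rxy.
F1: fails — world 2 has no successor.
F2: fails — world 0 has no successor.
F3: holds.
F4: fails — world x has no successor.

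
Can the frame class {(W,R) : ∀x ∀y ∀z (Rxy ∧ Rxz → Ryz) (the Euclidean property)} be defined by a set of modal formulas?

Definable; ◇q → □◇q defines it

This is a Sahlqvist condition; the 5 axiom ◇q → □◇q defines it.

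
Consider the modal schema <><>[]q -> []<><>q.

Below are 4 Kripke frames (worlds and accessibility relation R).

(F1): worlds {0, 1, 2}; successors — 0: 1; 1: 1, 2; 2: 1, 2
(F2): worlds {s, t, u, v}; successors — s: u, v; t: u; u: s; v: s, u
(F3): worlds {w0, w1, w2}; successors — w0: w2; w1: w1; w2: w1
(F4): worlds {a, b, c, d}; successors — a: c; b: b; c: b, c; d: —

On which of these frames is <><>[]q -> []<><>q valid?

This is the axiom for a generalized confluence (Geach) condition; its first-order frame correspondent is forall x forall y forall z ((x R^2 y & xRz) -> exists w (yRw & z R^2 w)).
(F1): ✓.
(F2): fails — sR²u, sRu but no w with uRw and uR²w.
(F3): ✓.
(F4): ✓.

(F1), (F3), (F4)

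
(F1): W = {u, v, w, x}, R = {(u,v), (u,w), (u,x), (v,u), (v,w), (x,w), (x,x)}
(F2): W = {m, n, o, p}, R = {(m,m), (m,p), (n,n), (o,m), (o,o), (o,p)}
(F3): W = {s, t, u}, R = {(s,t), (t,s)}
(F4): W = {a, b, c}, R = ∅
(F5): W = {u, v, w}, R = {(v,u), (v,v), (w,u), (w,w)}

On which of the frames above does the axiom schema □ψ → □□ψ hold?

Frame correspondent (Sahlqvist): ∀x ∀y ∀z (Rxy ∧ Ryz → Rxz) — i.e. transitivity.
(F1): fails — Ruv and Rvu but not Ruu.
(F2): holds.
(F3): fails — Rts and Rst but not Rtt.
(F4): holds.
(F5): holds.

(F2), (F4), (F5)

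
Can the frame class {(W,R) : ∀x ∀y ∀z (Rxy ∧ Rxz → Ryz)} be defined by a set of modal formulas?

This is a Sahlqvist condition; the 5 axiom ◇r → □◇r defines it.

Yes, by ◇r → □◇r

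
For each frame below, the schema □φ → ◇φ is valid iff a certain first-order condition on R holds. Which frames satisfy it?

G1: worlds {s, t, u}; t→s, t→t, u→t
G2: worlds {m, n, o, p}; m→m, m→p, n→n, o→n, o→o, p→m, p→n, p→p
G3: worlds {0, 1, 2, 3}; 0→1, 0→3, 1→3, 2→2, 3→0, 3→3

G2, G3

The schema corresponds to seriality: ∀x ∃y Rxy.
G1: fails — world s has no successor.
G2: condition met.
G3: condition met.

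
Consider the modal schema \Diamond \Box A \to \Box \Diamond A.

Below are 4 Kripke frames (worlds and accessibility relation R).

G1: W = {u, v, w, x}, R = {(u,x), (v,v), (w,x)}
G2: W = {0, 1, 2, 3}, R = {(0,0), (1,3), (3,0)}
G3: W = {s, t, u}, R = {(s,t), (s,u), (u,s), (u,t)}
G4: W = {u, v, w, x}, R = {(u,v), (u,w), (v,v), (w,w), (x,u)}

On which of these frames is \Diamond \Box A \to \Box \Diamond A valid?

This is the axiom for convergence; its first-order frame correspondent is \forall x \forall y \forall z (Rxy \wedge Rxz \to \exists w (Ryw \wedge Rzw)).
G1: fails — Rux and Rux but x and x have no common successor.
G2: ✓.
G3: fails — Rsu and Rst but u and t have no common successor.
G4: fails — Ruv and Ruw but v and w have no common successor.
Valid on: G2.

G2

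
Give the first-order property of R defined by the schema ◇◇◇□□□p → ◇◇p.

∀x ∀y (xR³y → ∃w (yR³w ∧ xR²w))

This is a Sahlqvist (Geach-type) schema ◇^3□^3p → □^0◇^2p.
First-order correspondent: ∀x ∀y (xR³y → ∃w (yR³w ∧ xR²w)).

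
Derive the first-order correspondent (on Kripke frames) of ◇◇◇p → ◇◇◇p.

This is a Sahlqvist (Geach-type) schema ◇^3□^0p → □^0◇^3p.
Minimal-valuation argument: fix x; take any y with xR^3y and any z with xR^0z. Set V(p) to the set of worlds R-reachable from y in exactly 0 steps. Then □^0p holds at y, so the antecedent holds at x; validity forces ◇^3p at z, giving a w with zR^3w and yR^0w.
First-order correspondent: ∀x ∀y (xR³y → ∃w (y = w ∧ xR³w)).

∀x ∀y (xR³y → ∃w (y = w ∧ xR³w))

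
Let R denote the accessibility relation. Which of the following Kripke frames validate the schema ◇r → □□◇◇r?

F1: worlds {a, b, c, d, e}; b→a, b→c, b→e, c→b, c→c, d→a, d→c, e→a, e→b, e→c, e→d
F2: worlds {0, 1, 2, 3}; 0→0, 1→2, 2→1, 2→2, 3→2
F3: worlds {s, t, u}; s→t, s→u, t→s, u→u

This is the axiom for a generalized confluence (Geach) condition; its first-order frame correspondent is ∀x ∀y ∀z ((xRy ∧ xR²z) → ∃w (y = w ∧ zR²w)).
F1: fails — bRa, bR²a but no w with a=w and aR²w.
F2: satisfies the condition.
F3: fails — sRt, sR²s but no w with t=w and sR²w.

F2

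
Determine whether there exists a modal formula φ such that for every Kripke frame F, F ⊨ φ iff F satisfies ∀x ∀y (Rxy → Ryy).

The condition is shift-reflexivity. A defining modal formula is □(□q → q).

Definable; □(□q → q) defines it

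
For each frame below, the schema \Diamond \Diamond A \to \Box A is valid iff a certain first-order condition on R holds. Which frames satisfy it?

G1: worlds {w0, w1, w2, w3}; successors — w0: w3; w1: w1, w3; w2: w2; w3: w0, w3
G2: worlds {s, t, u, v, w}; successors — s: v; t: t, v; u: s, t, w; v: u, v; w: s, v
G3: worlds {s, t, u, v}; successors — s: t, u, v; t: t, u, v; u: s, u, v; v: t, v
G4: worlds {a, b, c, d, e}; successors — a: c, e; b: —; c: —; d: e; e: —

G4

This is the axiom for a generalized confluence (Geach) condition; its first-order frame correspondent is \forall x \forall y \forall z ((x R^2 y \wedge xRz) \to \exists w (y = w \wedge z = w)).
G1: fails — w0R²w0, w0Rw3 but w0 ≠ w3.
G2: fails — sR²u, sRv but u ≠ v.
G3: fails — sR²s, sRt but s ≠ t.
G4: satisfies the condition.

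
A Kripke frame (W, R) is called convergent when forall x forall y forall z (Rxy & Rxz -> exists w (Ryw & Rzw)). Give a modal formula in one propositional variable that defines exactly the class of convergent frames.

◇□ψ → □◇ψ

A defining formula is ◇□ψ → □◇ψ (the .2 axiom).
Suppose ◇□ψ→□◇ψ is valid. Take Rxy, Rxz and set V(ψ)={w : Ryw}. Then □ψ at y so ◇□ψ at x, so □◇ψ at x, so ◇ψ at z, giving w with Rzw and Ryw.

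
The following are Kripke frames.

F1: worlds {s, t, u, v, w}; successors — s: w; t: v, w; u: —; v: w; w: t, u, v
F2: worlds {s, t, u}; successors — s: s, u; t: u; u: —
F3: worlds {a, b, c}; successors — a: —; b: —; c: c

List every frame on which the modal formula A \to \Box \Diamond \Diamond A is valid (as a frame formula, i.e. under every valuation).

This is the axiom for a generalized confluence (Geach) condition; its first-order frame correspondent is \forall x \forall z (xRz \to \exists w (x = w \wedge z R^2 w)).
F1: fails — sRw but no w* with s=w* and wR²w*.
F2: fails — sRu but no w with s=w and uR²w.
F3: condition met.
Valid on: F3.

F3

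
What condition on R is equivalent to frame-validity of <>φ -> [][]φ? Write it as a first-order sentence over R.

This is a Sahlqvist (Geach-type) schema ◇^1□^0φ → □^2◇^0φ.
Minimal-valuation argument: fix x; take any y with xR^1y and any z with xR^2z. Set V(φ) to the set of worlds R-reachable from y in exactly 0 steps. Then □^0φ holds at y, so the antecedent holds at x; validity forces ◇^0φ at z, giving a w with zR^0w and yR^0w.
First-order correspondent: forall x forall y forall z ((xRy & x R^2 z) -> exists w (y = w & z = w)).

forall x forall y forall z ((xRy & x R^2 z) -> exists w (y = w & z = w))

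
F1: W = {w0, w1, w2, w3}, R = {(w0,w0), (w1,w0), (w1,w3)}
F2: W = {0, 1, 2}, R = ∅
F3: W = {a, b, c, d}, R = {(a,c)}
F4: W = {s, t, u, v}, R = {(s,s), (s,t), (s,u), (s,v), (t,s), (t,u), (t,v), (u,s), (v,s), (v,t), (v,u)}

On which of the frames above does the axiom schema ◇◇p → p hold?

This is the axiom for a generalized confluence (Geach) condition; its first-order frame correspondent is ∀x ∀y (xR²y → ∃w (y = w ∧ x = w)).
F1: fails — w1R²w0 but w0 ≠ w1.
F2: condition met.
F3: condition met.
F4: fails — sR²t but t ≠ s.
Valid on: F2, F3.

F2, F3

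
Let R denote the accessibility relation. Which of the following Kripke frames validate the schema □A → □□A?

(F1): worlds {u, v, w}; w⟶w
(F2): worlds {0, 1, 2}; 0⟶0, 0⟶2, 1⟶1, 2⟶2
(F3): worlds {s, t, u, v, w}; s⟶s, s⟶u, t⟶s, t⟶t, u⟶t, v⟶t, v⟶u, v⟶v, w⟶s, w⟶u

This is the axiom for transitivity; its first-order frame correspondent is ∀x ∀y ∀z (Rxy ∧ Ryz → Rxz).
(F1): condition met.
(F2): condition met.
(F3): fails — Rwu and Rut but not Rwt.
Valid on: (F1), (F2).

(F1), (F2)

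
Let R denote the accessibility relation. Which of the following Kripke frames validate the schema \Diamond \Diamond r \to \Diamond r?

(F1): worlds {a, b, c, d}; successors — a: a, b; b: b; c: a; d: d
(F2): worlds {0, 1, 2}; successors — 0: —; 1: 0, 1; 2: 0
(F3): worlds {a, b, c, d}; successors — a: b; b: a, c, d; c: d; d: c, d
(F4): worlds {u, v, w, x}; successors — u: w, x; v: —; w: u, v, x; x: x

(F2)

This is the axiom for transitivity; its first-order frame correspondent is \forall x \forall y \forall z (Rxy \wedge Ryz \to Rxz).
(F1): fails — Rca and Rab but not Rcb.
(F2): condition met.
(F3): fails — Rcd and Rdc but not Rcc.
(F4): fails — Rwu and Ruw but not Rww.
Valid on: (F2).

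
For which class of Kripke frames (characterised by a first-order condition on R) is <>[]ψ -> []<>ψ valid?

Suppose ◇□ψ→□◇ψ is valid. Take Rxy, Rxz and set V(ψ)={w : Ryw}. Then □ψ at y so ◇□ψ at x, so □◇ψ at x, so ◇ψ at z, giving w with Rzw and Ryw.

Convergence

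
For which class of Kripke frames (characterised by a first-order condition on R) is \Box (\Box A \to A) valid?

Suppose □(□A→A) is valid. Take Rxy and set V(A)={w : Ryw}. Then at y, □A holds; since □(□A→A) at x, □A→A at y, so A at y, i.e. Ryy.

shift-reflexivity: \forall x \forall y (Rxy \to Ryy)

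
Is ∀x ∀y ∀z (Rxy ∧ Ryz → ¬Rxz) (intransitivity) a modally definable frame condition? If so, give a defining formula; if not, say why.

If a class were modally definable it would be closed under surjective bounded morphisms (Goldblatt–Thomason).
The 7-cycle (worlds a,b,c,d,e,f,g with a→b→c→d→e→f→g→a) is intransitive. Mapping every world to a single reflexive point • is a surjective bounded morphism; the reflexive point is not intransitive (R••∧R•• but R••).
Hence intransitivity is not modally definable.

No — not modally definable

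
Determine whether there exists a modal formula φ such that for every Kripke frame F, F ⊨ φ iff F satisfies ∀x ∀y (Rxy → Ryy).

Yes — defined by □(□p → p)

The condition is shift-reflexivity. A defining modal formula is □(□p → p).
Suppose □(□p→p) is valid. Take Rxy and set V(p)={w : Ryw}. Then at y, □p holds; since □(□p→p) at x, □p→p at y, so p at y, i.e. Ryy.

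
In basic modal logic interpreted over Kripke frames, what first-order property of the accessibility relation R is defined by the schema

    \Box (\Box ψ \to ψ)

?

Suppose □(□ψ→ψ) is valid. Take Rxy and set V(ψ)={w : Ryw}. Then at y, □ψ holds; since □(□ψ→ψ) at x, □ψ→ψ at y, so ψ at y, i.e. Ryy.
The converse is a direct semantic check.
Frame condition: \forall x \forall y (Rxy \to Ryy).

Shift-reflexivity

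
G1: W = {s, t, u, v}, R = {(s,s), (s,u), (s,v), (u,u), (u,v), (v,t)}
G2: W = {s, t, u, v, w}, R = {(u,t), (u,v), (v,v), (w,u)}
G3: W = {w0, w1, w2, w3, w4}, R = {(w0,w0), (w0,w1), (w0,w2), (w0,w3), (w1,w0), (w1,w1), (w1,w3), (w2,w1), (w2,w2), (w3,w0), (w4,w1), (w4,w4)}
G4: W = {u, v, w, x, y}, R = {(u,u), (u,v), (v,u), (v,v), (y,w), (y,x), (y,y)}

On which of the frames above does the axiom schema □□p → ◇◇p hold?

The schema corresponds to a generalized confluence (Geach) condition: ∀x ∃w (xR²w ∧ xR²w).
G1: fails — at t but no w with tR²w and tR²w.
G2: fails — at s but no w* with sR²w* and sR²w*.
G3: satisfies the condition.
G4: fails — at w but no t with wR²t and wR²t.

G3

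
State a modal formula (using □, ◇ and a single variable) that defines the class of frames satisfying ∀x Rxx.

The condition is reflexivity. The T schema □ψ → ψ defines it.
Suppose □ψ→ψ is valid. At any x set V(ψ)={w : Rxw}. Then □ψ holds at x, so ψ holds at x, i.e. Rxx.

□ψ → ψ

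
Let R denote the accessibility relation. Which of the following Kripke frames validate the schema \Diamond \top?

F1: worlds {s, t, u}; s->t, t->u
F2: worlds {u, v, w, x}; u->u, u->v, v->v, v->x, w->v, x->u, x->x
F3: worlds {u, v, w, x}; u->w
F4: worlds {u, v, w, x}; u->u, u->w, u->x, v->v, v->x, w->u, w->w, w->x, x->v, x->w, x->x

F2, F4

This is the axiom for seriality; its first-order frame correspondent is \forall x \exists y Rxy.
F1: fails — world u has no successor.
F2: condition met.
F3: fails — world v has no successor.
F4: condition met.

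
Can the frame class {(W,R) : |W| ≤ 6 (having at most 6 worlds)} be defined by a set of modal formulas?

No — not modally definable

If a class were modally definable it would be closed under disjoint unions (Goldblatt–Thomason).
Any modal formula valid on each of 7 disjoint one-world frames is valid on their disjoint union (validity is preserved under disjoint unions). Each one-world frame has |W|=1≤6, but the union has |W|=7.
So no modal formula (or set of formulas) defines exactly the |W|≤6 frames.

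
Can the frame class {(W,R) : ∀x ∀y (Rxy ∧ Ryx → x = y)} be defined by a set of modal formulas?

If a class were modally definable it would be closed under surjective bounded morphisms (Goldblatt–Thomason).
The 4-cycle (worlds w0,w1,w2,w3 with w0→w1→w2→w3→w0) is antisymmetric. Sending even-indexed worlds to s and odd-indexed worlds to t is a surjective bounded morphism onto the two-world frame with s↔t, which is not antisymmetric.
So no modal formula (or set of formulas) defines exactly the antisymmetric frames.

No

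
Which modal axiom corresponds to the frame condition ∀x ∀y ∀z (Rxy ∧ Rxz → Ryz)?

◇ψ → □◇ψ

This is the Euclidean property; the standard corresponding axiom is 5: ◇ψ → □◇ψ.
Suppose ◇ψ→□◇ψ is valid. Take Rxy, Rxz and set V(ψ)={y}. Then ◇ψ at x, so □◇ψ at x, so ◇ψ at z, so some w with Rzw has ψ; w=y, i.e. Rzy. By symmetry of the argument, Ryz.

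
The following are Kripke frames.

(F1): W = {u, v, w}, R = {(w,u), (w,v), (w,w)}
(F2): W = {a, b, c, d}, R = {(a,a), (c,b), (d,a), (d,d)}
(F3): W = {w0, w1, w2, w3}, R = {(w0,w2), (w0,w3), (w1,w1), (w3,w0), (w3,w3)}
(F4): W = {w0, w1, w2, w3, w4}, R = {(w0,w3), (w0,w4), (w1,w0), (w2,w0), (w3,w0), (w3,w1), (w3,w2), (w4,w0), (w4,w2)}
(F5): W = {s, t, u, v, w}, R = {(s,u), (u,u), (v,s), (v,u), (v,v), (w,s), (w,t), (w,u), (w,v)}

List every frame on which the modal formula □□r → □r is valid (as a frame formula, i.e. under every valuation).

(F1)

Frame correspondent (Sahlqvist): ∀x ∀y (Rxy → ∃z (Rxz ∧ Rzy)) — i.e. density.
(F1): condition met.
(F2): fails — Rcb but no z with Rcz and Rzb.
(F3): fails — Rw0w2 but no z with Rw0z and Rzw2.
(F4): fails — Rw1w0 but no z with Rw1z and Rzw0.
(F5): fails — Rwt but no z with Rwz and Rzt.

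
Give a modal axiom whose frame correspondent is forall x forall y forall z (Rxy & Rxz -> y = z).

A defining formula is ◇p → □p (the CD axiom).

◇p → □p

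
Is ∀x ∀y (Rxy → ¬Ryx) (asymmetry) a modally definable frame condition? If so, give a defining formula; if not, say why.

Not modally definable

Any modally definable frame class is closed under surjective bounded morphisms.
The 5-cycle (worlds 0,1,2,3,4 with 0→1→2→3→4→0) is asymmetric. Mapping every world to a single reflexive point • is a surjective bounded morphism, and the reflexive point is not asymmetric (R•• but asymmetry requires ¬R••).
Hence asymmetry is not modally definable.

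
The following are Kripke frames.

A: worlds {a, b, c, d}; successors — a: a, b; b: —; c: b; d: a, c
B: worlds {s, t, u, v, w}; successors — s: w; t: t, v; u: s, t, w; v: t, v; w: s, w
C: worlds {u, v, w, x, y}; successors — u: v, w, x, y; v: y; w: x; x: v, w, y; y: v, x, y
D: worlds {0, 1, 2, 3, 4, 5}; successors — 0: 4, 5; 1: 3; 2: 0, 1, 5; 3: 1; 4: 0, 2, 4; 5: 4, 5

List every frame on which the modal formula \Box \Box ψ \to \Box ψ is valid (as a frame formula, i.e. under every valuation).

B

This is the axiom for density; its first-order frame correspondent is \forall x \forall y (Rxy \to \exists z (Rxz \wedge Rzy)).
A: fails — Rdc but no z with Rdz and Rzc.
B: condition met.
C: fails — Rxw but no z with Rxz and Rzw.
D: fails — R31 but no z with R3z and Rz1.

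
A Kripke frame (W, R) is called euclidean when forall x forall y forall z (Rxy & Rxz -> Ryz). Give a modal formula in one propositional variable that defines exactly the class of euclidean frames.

◇p → □◇p

The condition is the Euclidean property. The 5 schema ◇p → □◇p defines it.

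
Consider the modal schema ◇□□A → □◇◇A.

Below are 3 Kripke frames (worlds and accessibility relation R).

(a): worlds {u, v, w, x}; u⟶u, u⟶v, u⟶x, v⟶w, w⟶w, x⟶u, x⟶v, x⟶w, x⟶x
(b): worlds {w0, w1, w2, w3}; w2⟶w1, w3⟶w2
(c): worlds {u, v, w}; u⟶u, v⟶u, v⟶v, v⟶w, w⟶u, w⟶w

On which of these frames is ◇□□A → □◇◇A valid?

Frame correspondent (Sahlqvist): ∀x ∀y ∀z ((xRy ∧ xRz) → ∃w (yR²w ∧ zR²w)) — i.e. a generalized confluence (Geach) condition.
(a): holds.
(b): fails — w2Rw1, w2Rw1 but no w with w1R²w and w1R²w.
(c): holds.

(a), (c)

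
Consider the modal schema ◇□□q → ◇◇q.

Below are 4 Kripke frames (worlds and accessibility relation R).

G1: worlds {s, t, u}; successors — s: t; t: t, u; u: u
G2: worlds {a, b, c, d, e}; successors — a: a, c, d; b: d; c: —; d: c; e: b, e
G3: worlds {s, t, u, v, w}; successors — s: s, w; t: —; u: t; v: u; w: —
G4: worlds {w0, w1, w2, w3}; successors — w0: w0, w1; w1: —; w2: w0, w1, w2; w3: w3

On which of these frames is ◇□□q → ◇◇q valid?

G1

The schema corresponds to a generalized confluence (Geach) condition: ∀x ∀y (xRy → ∃w (yR²w ∧ xR²w)).
G1: satisfies the condition.
G2: fails — aRc but no w with cR²w and aR²w.
G3: fails — sRw but no w* with wR²w* and sR²w*.
G4: fails — w0Rw1 but no w with w1R²w and w0R²w.
Valid on: G1.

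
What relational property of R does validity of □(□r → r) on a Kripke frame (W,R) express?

Suppose □(□r→r) is valid. Take Rxy and set V(r)={w : Ryw}. Then at y, □r holds; since □(□r→r) at x, □r→r at y, so r at y, i.e. Ryy.

shift-reflexivity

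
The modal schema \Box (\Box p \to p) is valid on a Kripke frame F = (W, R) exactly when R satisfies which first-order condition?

This is the T□ axiom.
Its frame correspondent is shift-reflexivity — \forall x \forall y (Rxy \to Ryy).

shift-reflexivity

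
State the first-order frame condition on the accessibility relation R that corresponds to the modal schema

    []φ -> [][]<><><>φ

This is a Sahlqvist (Geach-type) schema ◇^0□^1φ → □^2◇^3φ.
Minimal-valuation argument: fix x; take any y with xR^0y and any z with xR^2z. Set V(φ) to the set of worlds R-reachable from y in exactly 1 step. Then □^1φ holds at y, so the antecedent holds at x; validity forces ◇^3φ at z, giving a w with zR^3w and yR^1w.
First-order correspondent: forall x forall z (x R^2 z -> exists w (xRw & z R^3 w)).

forall x forall z (x R^2 z -> exists w (xRw & z R^3 w))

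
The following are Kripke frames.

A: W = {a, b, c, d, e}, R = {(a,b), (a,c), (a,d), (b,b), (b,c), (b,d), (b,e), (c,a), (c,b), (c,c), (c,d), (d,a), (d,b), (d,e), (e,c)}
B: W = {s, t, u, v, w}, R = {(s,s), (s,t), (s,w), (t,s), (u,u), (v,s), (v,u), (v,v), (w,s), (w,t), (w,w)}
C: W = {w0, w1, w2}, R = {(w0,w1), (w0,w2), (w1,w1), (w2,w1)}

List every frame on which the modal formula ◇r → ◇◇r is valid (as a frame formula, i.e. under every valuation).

B

Frame correspondent (Sahlqvist): ∀x ∀y (xRy → ∃w (y = w ∧ xR²w)) — i.e. a generalized confluence (Geach) condition.
A: fails — dRa but no w with a=w and dR²w.
B: holds.
C: fails — w0Rw2 but no w with w2=w and w0R²w.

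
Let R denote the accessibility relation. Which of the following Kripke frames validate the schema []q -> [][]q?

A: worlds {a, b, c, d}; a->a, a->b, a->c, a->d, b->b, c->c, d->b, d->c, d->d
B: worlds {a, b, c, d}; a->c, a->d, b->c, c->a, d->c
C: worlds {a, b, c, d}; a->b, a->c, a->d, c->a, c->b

This is the axiom for transitivity; its first-order frame correspondent is forall x forall y forall z (Rxy & Ryz -> Rxz).
A: satisfies the condition.
B: fails — Rbc and Rca but not Rba.
C: fails — Rac and Rca but not Raa.
Valid on: A.

A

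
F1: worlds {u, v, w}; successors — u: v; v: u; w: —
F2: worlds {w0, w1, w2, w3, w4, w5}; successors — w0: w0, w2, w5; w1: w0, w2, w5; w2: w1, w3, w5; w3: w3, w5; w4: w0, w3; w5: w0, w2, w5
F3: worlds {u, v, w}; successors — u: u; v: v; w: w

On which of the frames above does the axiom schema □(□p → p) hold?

F3

This is the axiom for shift-reflexivity; its first-order frame correspondent is ∀x ∀y (Rxy → Ryy).
F1: fails — Ruv but not Rvv.
F2: fails — Rw1w2 but not Rw2w2.
F3: ✓.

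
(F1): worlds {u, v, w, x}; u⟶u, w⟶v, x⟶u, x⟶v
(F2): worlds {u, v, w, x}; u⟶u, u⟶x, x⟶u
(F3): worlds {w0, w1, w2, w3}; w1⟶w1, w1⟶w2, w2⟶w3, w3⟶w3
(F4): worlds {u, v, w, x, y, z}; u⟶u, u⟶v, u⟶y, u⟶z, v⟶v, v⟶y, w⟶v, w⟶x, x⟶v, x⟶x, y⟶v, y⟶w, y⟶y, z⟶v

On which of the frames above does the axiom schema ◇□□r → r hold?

(F2)

The schema corresponds to a generalized confluence (Geach) condition: ∀x ∀y (xRy → ∃w (yR²w ∧ x = w)).
(F1): fails — wRv but no t with vR²t and w=t.
(F2): condition met.
(F3): fails — w1Rw2 but no w with w2R²w and w1=w.
(F4): fails — uRv but no t with vR²t and u=t.
Valid on: (F2).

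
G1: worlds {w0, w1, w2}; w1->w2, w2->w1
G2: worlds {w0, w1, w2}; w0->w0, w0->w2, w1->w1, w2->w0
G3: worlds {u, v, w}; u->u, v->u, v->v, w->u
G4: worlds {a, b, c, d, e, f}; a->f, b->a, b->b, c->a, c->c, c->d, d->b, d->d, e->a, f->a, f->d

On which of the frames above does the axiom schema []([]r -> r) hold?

The schema corresponds to shift-reflexivity: forall x forall y (Rxy -> Ryy).
G1: fails — Rw1w2 but not Rw2w2.
G2: fails — Rw0w2 but not Rw2w2.
G3: holds.
G4: fails — Rea but not Raa.

G3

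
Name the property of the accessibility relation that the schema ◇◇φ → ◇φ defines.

transitivity

This is frame-equivalent to □φ → □□φ (substitute ¬φ for φ and contrapose).
Suppose □φ→□□φ is valid. Take Rxy, Ryz and set V(φ)={w : Rxw}. Then □φ at x, so □□φ at x, so □φ at y, so φ at z, i.e. Rxz.
The converse is a direct semantic check.
So the correspondent is transitivity.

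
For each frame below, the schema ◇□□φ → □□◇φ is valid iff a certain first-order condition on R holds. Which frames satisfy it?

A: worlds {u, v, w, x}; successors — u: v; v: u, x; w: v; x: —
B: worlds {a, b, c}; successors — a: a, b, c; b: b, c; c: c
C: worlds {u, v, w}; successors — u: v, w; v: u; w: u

The schema corresponds to a generalized confluence (Geach) condition: ∀x ∀y ∀z ((xRy ∧ xR²z) → ∃w (yR²w ∧ zRw)).
A: fails — uRv, uR²x but no t with vR²t and xRt.
B: satisfies the condition.
C: satisfies the condition.
Valid on: B, C.

B, C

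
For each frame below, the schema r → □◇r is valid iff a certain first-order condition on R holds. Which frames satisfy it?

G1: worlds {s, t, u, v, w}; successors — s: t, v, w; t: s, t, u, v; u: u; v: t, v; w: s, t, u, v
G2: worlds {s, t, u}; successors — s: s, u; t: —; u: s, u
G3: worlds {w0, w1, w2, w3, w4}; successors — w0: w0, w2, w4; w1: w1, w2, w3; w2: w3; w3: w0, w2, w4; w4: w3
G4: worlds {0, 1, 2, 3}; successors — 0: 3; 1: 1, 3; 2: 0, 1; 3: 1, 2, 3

G2

The schema corresponds to symmetry: ∀x ∀y (Rxy → Ryx).
G1: fails — Rwt but not Rtw.
G2: holds.
G3: fails — Rw1w2 but not Rw2w1.
G4: fails — R32 but not R23.
Valid on: G2.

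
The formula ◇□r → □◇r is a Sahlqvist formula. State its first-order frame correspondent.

Convergence

This schema is the .2 axiom.
Its frame correspondent is convergence — ∀x ∀y ∀z (Rxy ∧ Rxz → ∃w (Ryw ∧ Rzw)).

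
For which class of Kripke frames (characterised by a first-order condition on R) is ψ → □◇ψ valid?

Symmetry

This is the B axiom.
Its frame correspondent is symmetry — ∀x ∀y (Rxy → Ryx).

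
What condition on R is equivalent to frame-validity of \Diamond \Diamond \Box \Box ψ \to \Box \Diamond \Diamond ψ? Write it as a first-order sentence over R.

\forall x \forall y \forall z ((x R^2 y \wedge xRz) \to \exists w (y R^2 w \wedge z R^2 w))

This is a Sahlqvist (Geach-type) schema ◇^2□^2ψ → □^1◇^2ψ.
Minimal-valuation argument: fix x; take any y with xR^2y and any z with xR^1z. Set V(ψ) to the set of worlds R-reachable from y in exactly 2 steps. Then □^2ψ holds at y, so the antecedent holds at x; validity forces ◇^2ψ at z, giving a w with zR^2w and yR^2w.
First-order correspondent: \forall x \forall y \forall z ((x R^2 y \wedge xRz) \to \exists w (y R^2 w \wedge z R^2 w)).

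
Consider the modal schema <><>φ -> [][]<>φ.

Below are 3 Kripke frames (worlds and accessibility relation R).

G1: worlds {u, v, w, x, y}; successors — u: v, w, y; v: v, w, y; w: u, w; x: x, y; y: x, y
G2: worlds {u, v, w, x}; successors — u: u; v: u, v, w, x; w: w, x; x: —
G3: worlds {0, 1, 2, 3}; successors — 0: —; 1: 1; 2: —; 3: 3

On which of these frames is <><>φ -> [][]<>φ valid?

G3

The schema corresponds to a generalized confluence (Geach) condition: forall x forall y forall z ((x R^2 y & x R^2 z) -> exists w (y = w & zRw)).
G1: fails — uR²u, uR²u but no t with u=t and uRt.
G2: fails — vR²u, vR²w but no t with u=t and wRt.
G3: ✓.
Valid on: G3.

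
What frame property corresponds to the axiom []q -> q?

Suppose □q→q is valid. At any x set V(q)={w : Rxw}. Then □q holds at x, so q holds at x, i.e. Rxx.

reflexivity: forall x Rxx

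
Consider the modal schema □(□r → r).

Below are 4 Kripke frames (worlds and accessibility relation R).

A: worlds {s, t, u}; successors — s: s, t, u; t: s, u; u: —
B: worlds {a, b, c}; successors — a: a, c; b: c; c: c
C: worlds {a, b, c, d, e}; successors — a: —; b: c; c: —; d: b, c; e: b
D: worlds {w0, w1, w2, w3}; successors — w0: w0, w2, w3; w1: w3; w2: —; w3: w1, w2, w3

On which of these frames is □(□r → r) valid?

This is the axiom for shift-reflexivity; its first-order frame correspondent is ∀x ∀y (Rxy → Ryy).
A: fails — Rtu but not Ruu.
B: condition met.
C: fails — Rdb but not Rbb.
D: fails — Rw3w1 but not Rw1w1.
Valid on: B.

B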